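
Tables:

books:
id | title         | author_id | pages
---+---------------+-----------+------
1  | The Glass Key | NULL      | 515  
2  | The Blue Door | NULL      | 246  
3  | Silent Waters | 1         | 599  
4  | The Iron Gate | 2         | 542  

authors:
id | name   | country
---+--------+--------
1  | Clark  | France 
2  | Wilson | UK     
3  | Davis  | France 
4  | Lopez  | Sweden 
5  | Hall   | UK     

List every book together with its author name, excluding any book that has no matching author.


INNER JOIN keeps only books rows whose author_id matches an id in authors. Walk through each book:
  - book 1 (The Glass Key): author_id=NULL, no match -> dropped
  - book 2 (The Blue Door): author_id=NULL, no match -> dropped
  - book 3 (Silent Waters): author_id=1 -> matches Clark
  - book 4 (The Iron Gate): author_id=2 -> matches Wilson
So 2 of 4 rows are dropped.

SQL:
SELECT a.title, b.name AS author
FROM books a
INNER JOIN authors b ON a.author_id = b.id

Result:
title         | author
--------------+-------
Silent Waters | Clark 
The Iron Gate | Wilson


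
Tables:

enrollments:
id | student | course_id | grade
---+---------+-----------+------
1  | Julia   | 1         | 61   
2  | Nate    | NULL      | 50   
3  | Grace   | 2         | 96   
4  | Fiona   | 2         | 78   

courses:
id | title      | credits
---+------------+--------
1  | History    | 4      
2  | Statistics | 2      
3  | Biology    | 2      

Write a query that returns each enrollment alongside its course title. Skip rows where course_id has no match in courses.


INNER JOIN keeps only enrollments rows whose course_id matches an id in courses. Walk through each enrollment:
  - enrollment 1 (Julia): course_id=1 -> matches History
  - enrollment 2 (Nate): course_id=NULL, no match -> dropped
  - enrollment 3 (Grace): course_id=2 -> matches Statistics
  - enrollment 4 (Fiona): course_id=2 -> matches Statistics
So 1 of 4 rows is dropped.

SQL:
SELECT a.student, b.title AS course
FROM enrollments a
INNER JOIN courses b ON a.course_id = b.id

Result:
student | course    
--------+-----------
Julia   | History   
Grace   | Statistics
Fiona   | Statistics


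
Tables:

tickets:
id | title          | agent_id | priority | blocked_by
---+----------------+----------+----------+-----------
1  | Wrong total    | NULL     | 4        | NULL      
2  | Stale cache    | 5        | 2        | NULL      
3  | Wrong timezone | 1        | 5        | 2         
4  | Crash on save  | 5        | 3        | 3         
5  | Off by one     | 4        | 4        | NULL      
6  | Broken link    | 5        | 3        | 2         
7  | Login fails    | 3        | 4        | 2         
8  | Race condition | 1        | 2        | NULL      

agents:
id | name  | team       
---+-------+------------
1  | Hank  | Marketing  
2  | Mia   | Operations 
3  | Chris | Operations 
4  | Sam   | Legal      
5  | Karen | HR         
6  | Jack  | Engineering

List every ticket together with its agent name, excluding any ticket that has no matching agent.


INNER JOIN keeps only tickets rows whose agent_id matches an id in agents. Walk through each ticket:
  - ticket 1 (Wrong total): agent_id=NULL, no match -> dropped
  - ticket 2 (Stale cache): agent_id=5 -> matches Karen
  - ticket 3 (Wrong timezone): agent_id=1 -> matches Hank
  - ticket 4 (Crash on save): agent_id=5 -> matches Karen
  - ticket 5 (Off by one): agent_id=4 -> matches Sam
  - ticket 6 (Broken link): agent_id=5 -> matches Karen
  - ticket 7 (Login fails): agent_id=3 -> matches Chris
  - ticket 8 (Race condition): agent_id=1 -> matches Hank
So 1 of 8 rows is dropped.

SQL:
SELECT a.title, b.name AS agent
FROM tickets a
INNER JOIN agents b ON a.agent_id = b.id

Result:
title          | agent
---------------+------
Stale cache    | Karen
Wrong timezone | Hank 
Crash on save  | Karen
Off by one     | Sam  
Broken link    | Karen
Login fails    | Chris
Race condition | Hank 


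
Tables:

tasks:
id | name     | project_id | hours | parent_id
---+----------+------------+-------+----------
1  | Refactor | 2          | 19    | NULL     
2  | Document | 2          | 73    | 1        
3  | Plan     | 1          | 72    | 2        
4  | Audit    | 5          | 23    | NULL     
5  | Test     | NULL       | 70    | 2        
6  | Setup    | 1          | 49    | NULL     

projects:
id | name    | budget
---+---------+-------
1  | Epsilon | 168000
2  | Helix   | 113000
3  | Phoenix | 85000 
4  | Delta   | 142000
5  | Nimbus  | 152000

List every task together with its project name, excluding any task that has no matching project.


INNER JOIN keeps only tasks rows whose project_id matches an id in projects. Walk through each task:
  - task 1 (Refactor): project_id=2 -> matches Helix
  - task 2 (Document): project_id=2 -> matches Helix
  - task 3 (Plan): project_id=1 -> matches Epsilon
  - task 4 (Audit): project_id=5 -> matches Nimbus
  - task 5 (Test): project_id=NULL, no match -> dropped
  - task 6 (Setup): project_id=1 -> matches Epsilon
So 1 of 6 rows is dropped.

SQL:
SELECT a.name, b.name AS project
FROM tasks a
INNER JOIN projects b ON a.project_id = b.id

Result:
name     | project
---------+--------
Refactor | Helix  
Document | Helix  
Plan     | Epsilon
Audit    | Nimbus 
Setup    | Epsilon


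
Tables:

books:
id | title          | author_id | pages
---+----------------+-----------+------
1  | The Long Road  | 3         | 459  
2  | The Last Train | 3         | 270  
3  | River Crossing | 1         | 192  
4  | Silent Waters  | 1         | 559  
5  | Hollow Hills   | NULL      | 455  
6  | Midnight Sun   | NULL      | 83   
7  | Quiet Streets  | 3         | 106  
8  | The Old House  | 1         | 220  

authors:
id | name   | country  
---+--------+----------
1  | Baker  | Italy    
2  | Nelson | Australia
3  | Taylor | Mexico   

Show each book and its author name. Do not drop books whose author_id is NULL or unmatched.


LEFT JOIN keeps every row from books (the left table); where author_id has no match in authors, the author columns become NULL. Walk through each book:
  - book 1 (The Long Road): author_id=3 -> matches Taylor
  - book 2 (The Last Train): author_id=3 -> matches Taylor
  - book 3 (River Crossing): author_id=1 -> matches Baker
  - book 4 (Silent Waters): author_id=1 -> matches Baker
  - book 5 (Hollow Hills): author_id=NULL, no match -> kept with NULL
  - book 6 (Midnight Sun): author_id=NULL, no match -> kept with NULL
  - book 7 (Quiet Streets): author_id=3 -> matches Taylor
  - book 8 (The Old House): author_id=1 -> matches Baker
All 8 rows appear; 2 have NULL author.

SQL:
SELECT a.title, b.name AS author
FROM books a
LEFT JOIN authors b ON a.author_id = b.id

Result:
title          | author
---------------+-------
The Long Road  | Taylor
The Last Train | Taylor
River Crossing | Baker 
Silent Waters  | Baker 
Hollow Hills   | NULL  
Midnight Sun   | NULL  
Quiet Streets  | Taylor
The Old House  | Baker 


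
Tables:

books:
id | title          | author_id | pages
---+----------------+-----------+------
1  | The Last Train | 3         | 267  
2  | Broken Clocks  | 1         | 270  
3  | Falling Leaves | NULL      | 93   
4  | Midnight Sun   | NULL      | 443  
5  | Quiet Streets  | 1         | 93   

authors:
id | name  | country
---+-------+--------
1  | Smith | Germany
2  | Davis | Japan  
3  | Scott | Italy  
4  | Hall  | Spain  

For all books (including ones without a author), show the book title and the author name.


LEFT JOIN keeps every row from books (the left table); where author_id has no match in authors, the author columns become NULL. Walk through each book:
  - book 1 (The Last Train): author_id=3 -> matches Scott
  - book 2 (Broken Clocks): author_id=1 -> matches Smith
  - book 3 (Falling Leaves): author_id=NULL, no match -> kept with NULL
  - book 4 (Midnight Sun): author_id=NULL, no match -> kept with NULL
  - book 5 (Quiet Streets): author_id=1 -> matches Smith
All 5 rows appear; 2 have NULL author.

SQL:
SELECT a.title, b.name AS author
FROM books a
LEFT JOIN authors b ON a.author_id = b.id

Result:
title          | author
---------------+-------
The Last Train | Scott 
Broken Clocks  | Smith 
Falling Leaves | NULL  
Midnight Sun   | NULL  
Quiet Streets  | Smith 


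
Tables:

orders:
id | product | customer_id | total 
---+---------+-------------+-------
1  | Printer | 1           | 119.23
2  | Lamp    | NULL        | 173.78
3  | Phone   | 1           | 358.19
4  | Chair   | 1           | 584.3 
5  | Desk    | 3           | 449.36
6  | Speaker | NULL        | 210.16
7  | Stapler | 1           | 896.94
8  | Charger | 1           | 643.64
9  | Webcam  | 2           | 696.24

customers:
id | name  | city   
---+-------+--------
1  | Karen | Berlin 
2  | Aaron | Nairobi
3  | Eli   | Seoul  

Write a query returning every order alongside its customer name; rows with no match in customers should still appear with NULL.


LEFT JOIN keeps every row from orders (the left table); where customer_id has no match in customers, the customer columns become NULL. Walk through each order:
  - order 1 (Printer): customer_id=1 -> matches Karen
  - order 2 (Lamp): customer_id=NULL, no match -> kept with NULL
  - order 3 (Phone): customer_id=1 -> matches Karen
  - order 4 (Chair): customer_id=1 -> matches Karen
  - order 5 (Desk): customer_id=3 -> matches Eli
  - order 6 (Speaker): customer_id=NULL, no match -> kept with NULL
  - order 7 (Stapler): customer_id=1 -> matches Karen
  - order 8 (Charger): customer_id=1 -> matches Karen
  - order 9 (Webcam): customer_id=2 -> matches Aaron
All 9 rows appear; 2 have NULL customer.

SQL:
SELECT a.product, b.name AS customer
FROM orders a
LEFT JOIN customers b ON a.customer_id = b.id

Result:
product | customer
--------+---------
Printer | Karen   
Lamp    | NULL    
Phone   | Karen   
Chair   | Karen   
Desk    | Eli     
Speaker | NULL    
Stapler | Karen   
Charger | Karen   
Webcam  | Aaron   


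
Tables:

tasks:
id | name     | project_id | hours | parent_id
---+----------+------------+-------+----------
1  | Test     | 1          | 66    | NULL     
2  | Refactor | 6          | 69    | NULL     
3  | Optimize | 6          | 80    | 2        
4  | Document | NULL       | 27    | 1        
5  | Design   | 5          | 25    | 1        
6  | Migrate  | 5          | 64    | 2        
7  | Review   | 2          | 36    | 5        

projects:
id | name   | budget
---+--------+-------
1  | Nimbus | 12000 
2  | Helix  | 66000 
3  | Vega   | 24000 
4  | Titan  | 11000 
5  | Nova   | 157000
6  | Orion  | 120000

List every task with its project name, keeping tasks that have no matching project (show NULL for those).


LEFT JOIN keeps every row from tasks (the left table); where project_id has no match in projects, the project columns become NULL. Walk through each task:
  - task 1 (Test): project_id=1 -> matches Nimbus
  - task 2 (Refactor): project_id=6 -> matches Orion
  - task 3 (Optimize): project_id=6 -> matches Orion
  - task 4 (Document): project_id=NULL, no match -> kept with NULL
  - task 5 (Design): project_id=5 -> matches Nova
  - task 6 (Migrate): project_id=5 -> matches Nova
  - task 7 (Review): project_id=2 -> matches Helix
All 7 rows appear; 1 has NULL project.

SQL:
SELECT a.name, b.name AS project
FROM tasks a
LEFT JOIN projects b ON a.project_id = b.id

Result:
name     | project
---------+--------
Test     | Nimbus 
Refactor | Orion  
Optimize | Orion  
Document | NULL   
Design   | Nova   
Migrate  | Nova   
Review   | Helix  


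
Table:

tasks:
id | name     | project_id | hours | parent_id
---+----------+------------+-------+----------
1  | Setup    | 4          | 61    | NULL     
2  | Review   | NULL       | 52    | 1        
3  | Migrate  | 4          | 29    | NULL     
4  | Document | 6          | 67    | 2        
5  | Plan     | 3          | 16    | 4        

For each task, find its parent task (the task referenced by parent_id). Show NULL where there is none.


This is a self-join: tasks is joined to a second copy of itself, matching each row's parent_id to another row's id. Use LEFT JOIN so rows with parent_id=NULL are kept.
  - task 1 (Setup): parent_id=NULL -> NULL
  - task 2 (Review): parent_id=1 -> Setup
  - task 3 (Migrate): parent_id=NULL -> NULL
  - task 4 (Document): parent_id=2 -> Review
  - task 5 (Plan): parent_id=4 -> Document

SQL:
SELECT a.name AS item, b.name AS parent
FROM tasks a
LEFT JOIN tasks b ON a.parent_id = b.id

Result:
item     | parent  
---------+---------
Setup    | NULL    
Review   | Setup   
Migrate  | NULL    
Document | Review  
Plan     | Document


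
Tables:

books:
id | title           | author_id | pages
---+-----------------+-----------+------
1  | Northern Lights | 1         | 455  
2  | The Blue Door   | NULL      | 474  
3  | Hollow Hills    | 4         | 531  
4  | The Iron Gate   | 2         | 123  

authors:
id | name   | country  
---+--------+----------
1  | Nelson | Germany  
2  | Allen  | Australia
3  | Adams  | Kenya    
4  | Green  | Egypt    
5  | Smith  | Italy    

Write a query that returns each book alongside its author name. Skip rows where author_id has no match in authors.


INNER JOIN keeps only books rows whose author_id matches an id in authors. Walk through each book:
  - book 1 (Northern Lights): author_id=1 -> matches Nelson
  - book 2 (The Blue Door): author_id=NULL, no match -> dropped
  - book 3 (Hollow Hills): author_id=4 -> matches Green
  - book 4 (The Iron Gate): author_id=2 -> matches Allen
So 1 of 4 rows is dropped.

SQL:
SELECT a.title, b.name AS author
FROM books a
INNER JOIN authors b ON a.author_id = b.id

Result:
title           | author
----------------+-------
Northern Lights | Nelson
Hollow Hills    | Green 
The Iron Gate   | Allen 


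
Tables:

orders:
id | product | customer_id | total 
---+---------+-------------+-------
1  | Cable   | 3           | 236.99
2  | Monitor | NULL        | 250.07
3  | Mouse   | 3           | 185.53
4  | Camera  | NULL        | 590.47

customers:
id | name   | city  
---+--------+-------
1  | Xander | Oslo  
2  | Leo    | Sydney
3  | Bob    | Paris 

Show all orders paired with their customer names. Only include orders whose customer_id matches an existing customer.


INNER JOIN keeps only orders rows whose customer_id matches an id in customers. Walk through each order:
  - order 1 (Cable): customer_id=3 -> matches Bob
  - order 2 (Monitor): customer_id=NULL, no match -> dropped
  - order 3 (Mouse): customer_id=3 -> matches Bob
  - order 4 (Camera): customer_id=NULL, no match -> dropped
So 2 of 4 rows are dropped.

SQL:
SELECT a.product, b.name AS customer
FROM orders a
INNER JOIN customers b ON a.customer_id = b.id

Result:
product | customer
--------+---------
Cable   | Bob     
Mouse   | Bob     


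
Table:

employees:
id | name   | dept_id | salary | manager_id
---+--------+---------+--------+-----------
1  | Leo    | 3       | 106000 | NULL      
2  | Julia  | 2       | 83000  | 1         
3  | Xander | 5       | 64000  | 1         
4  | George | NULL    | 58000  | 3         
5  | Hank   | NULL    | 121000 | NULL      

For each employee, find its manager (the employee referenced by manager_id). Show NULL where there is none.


This is a self-join: employees is joined to a second copy of itself, matching each row's manager_id to another row's id. Use LEFT JOIN so rows with manager_id=NULL are kept.
  - employee 1 (Leo): manager_id=NULL -> NULL
  - employee 2 (Julia): manager_id=1 -> Leo
  - employee 3 (Xander): manager_id=1 -> Leo
  - employee 4 (George): manager_id=3 -> Xander
  - employee 5 (Hank): manager_id=NULL -> NULL

SQL:
SELECT a.name AS item, b.name AS manager
FROM employees a
LEFT JOIN employees b ON a.manager_id = b.id

Result:
item   | manager
-------+--------
Leo    | NULL   
Julia  | Leo    
Xander | Leo    
George | Xander 
Hank   | NULL   


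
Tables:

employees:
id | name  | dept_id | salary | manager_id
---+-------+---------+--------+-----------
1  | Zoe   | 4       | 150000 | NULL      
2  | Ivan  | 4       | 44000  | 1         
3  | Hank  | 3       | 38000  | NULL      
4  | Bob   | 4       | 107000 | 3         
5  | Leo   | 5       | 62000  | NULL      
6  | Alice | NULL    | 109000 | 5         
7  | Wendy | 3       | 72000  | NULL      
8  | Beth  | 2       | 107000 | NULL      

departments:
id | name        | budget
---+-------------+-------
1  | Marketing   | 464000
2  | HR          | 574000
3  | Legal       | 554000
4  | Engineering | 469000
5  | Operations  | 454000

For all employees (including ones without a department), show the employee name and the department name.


LEFT JOIN keeps every row from employees (the left table); where dept_id has no match in departments, the department columns become NULL. Walk through each employee:
  - employee 1 (Zoe): dept_id=4 -> matches Engineering
  - employee 2 (Ivan): dept_id=4 -> matches Engineering
  - employee 3 (Hank): dept_id=3 -> matches Legal
  - employee 4 (Bob): dept_id=4 -> matches Engineering
  - employee 5 (Leo): dept_id=5 -> matches Operations
  - employee 6 (Alice): dept_id=NULL, no match -> kept with NULL
  - employee 7 (Wendy): dept_id=3 -> matches Legal
  - employee 8 (Beth): dept_id=2 -> matches HR
All 8 rows appear; 1 has NULL department.

SQL:
SELECT a.name, b.name AS department
FROM employees a
LEFT JOIN departments b ON a.dept_id = b.id

Result:
name  | department 
------+------------
Zoe   | Engineering
Ivan  | Engineering
Hank  | Legal      
Bob   | Engineering
Leo   | Operations 
Alice | NULL       
Wendy | Legal      
Beth  | HR         


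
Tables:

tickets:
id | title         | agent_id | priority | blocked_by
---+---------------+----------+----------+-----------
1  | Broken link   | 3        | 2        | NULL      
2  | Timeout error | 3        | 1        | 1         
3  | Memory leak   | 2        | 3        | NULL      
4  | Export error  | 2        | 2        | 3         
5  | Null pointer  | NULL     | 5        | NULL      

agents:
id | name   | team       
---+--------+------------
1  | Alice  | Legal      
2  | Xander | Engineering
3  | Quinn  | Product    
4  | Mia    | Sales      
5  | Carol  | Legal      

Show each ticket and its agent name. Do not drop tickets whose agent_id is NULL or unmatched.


LEFT JOIN keeps every row from tickets (the left table); where agent_id has no match in agents, the agent columns become NULL. Walk through each ticket:
  - ticket 1 (Broken link): agent_id=3 -> matches Quinn
  - ticket 2 (Timeout error): agent_id=3 -> matches Quinn
  - ticket 3 (Memory leak): agent_id=2 -> matches Xander
  - ticket 4 (Export error): agent_id=2 -> matches Xander
  - ticket 5 (Null pointer): agent_id=NULL, no match -> kept with NULL
All 5 rows appear; 1 has NULL agent.

SQL:
SELECT a.title, b.name AS agent
FROM tickets a
LEFT JOIN agents b ON a.agent_id = b.id

Result:
title         | agent 
--------------+-------
Broken link   | Quinn 
Timeout error | Quinn 
Memory leak   | Xander
Export error  | Xander
Null pointer  | NULL  


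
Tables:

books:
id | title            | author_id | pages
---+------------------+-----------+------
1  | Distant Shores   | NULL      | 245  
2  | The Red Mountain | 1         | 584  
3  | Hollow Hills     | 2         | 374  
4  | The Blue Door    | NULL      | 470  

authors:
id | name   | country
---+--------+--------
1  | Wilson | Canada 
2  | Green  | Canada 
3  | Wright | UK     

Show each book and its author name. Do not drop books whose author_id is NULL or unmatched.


LEFT JOIN keeps every row from books (the left table); where author_id has no match in authors, the author columns become NULL. Walk through each book:
  - book 1 (Distant Shores): author_id=NULL, no match -> kept with NULL
  - book 2 (The Red Mountain): author_id=1 -> matches Wilson
  - book 3 (Hollow Hills): author_id=2 -> matches Green
  - book 4 (The Blue Door): author_id=NULL, no match -> kept with NULL
All 4 rows appear; 2 have NULL author.

SQL:
SELECT a.title, b.name AS author
FROM books a
LEFT JOIN authors b ON a.author_id = b.id

Result:
title            | author
-----------------+-------
Distant Shores   | NULL  
The Red Mountain | Wilson
Hollow Hills     | Green 
The Blue Door    | NULL  


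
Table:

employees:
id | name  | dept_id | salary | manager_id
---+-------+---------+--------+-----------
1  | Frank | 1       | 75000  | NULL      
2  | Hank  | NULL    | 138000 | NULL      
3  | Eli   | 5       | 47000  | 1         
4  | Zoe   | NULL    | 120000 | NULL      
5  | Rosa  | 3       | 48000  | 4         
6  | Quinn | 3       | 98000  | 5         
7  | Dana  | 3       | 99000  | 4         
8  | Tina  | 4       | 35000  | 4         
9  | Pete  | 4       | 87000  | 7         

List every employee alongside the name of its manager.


This is a self-join: employees is joined to a second copy of itself, matching each row's manager_id to another row's id. Use LEFT JOIN so rows with manager_id=NULL are kept.
  - employee 1 (Frank): manager_id=NULL -> NULL
  - employee 2 (Hank): manager_id=NULL -> NULL
  - employee 3 (Eli): manager_id=1 -> Frank
  - employee 4 (Zoe): manager_id=NULL -> NULL
  - employee 5 (Rosa): manager_id=4 -> Zoe
  - employee 6 (Quinn): manager_id=5 -> Rosa
  - employee 7 (Dana): manager_id=4 -> Zoe
  - employee 8 (Tina): manager_id=4 -> Zoe
  - employee 9 (Pete): manager_id=7 -> Dana

SQL:
SELECT a.name AS item, b.name AS manager
FROM employees a
LEFT JOIN employees b ON a.manager_id = b.id

Result:
item  | manager
------+--------
Frank | NULL   
Hank  | NULL   
Eli   | Frank  
Zoe   | NULL   
Rosa  | Zoe    
Quinn | Rosa   
Dana  | Zoe    
Tina  | Zoe    
Pete  | Dana   


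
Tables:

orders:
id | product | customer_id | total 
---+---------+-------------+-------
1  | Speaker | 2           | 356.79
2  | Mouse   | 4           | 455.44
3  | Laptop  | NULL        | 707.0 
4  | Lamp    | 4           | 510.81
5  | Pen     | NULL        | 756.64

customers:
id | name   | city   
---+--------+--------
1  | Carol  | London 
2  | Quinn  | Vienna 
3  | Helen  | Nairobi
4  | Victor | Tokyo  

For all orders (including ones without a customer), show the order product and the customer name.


LEFT JOIN keeps every row from orders (the left table); where customer_id has no match in customers, the customer columns become NULL. Walk through each order:
  - order 1 (Speaker): customer_id=2 -> matches Quinn
  - order 2 (Mouse): customer_id=4 -> matches Victor
  - order 3 (Laptop): customer_id=NULL, no match -> kept with NULL
  - order 4 (Lamp): customer_id=4 -> matches Victor
  - order 5 (Pen): customer_id=NULL, no match -> kept with NULL
All 5 rows appear; 2 have NULL customer.

SQL:
SELECT a.product, b.name AS customer
FROM orders a
LEFT JOIN customers b ON a.customer_id = b.id

Result:
product | customer
--------+---------
Speaker | Quinn   
Mouse   | Victor  
Laptop  | NULL    
Lamp    | Victor  
Pen     | NULL    


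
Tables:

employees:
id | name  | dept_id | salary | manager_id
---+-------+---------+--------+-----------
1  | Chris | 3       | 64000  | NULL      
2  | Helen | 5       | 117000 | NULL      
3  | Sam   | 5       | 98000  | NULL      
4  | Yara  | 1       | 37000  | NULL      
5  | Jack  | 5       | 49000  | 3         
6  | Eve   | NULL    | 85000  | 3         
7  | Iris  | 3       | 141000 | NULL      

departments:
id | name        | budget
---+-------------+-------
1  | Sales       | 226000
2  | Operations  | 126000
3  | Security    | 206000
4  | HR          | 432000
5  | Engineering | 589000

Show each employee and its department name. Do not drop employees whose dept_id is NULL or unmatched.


LEFT JOIN keeps every row from employees (the left table); where dept_id has no match in departments, the department columns become NULL. Walk through each employee:
  - employee 1 (Chris): dept_id=3 -> matches Security
  - employee 2 (Helen): dept_id=5 -> matches Engineering
  - employee 3 (Sam): dept_id=5 -> matches Engineering
  - employee 4 (Yara): dept_id=1 -> matches Sales
  - employee 5 (Jack): dept_id=5 -> matches Engineering
  - employee 6 (Eve): dept_id=NULL, no match -> kept with NULL
  - employee 7 (Iris): dept_id=3 -> matches Security
All 7 rows appear; 1 has NULL department.

SQL:
SELECT a.name, b.name AS department
FROM employees a
LEFT JOIN departments b ON a.dept_id = b.id

Result:
name  | department 
------+------------
Chris | Security   
Helen | Engineering
Sam   | Engineering
Yara  | Sales      
Jack  | Engineering
Eve   | NULL       
Iris  | Security   


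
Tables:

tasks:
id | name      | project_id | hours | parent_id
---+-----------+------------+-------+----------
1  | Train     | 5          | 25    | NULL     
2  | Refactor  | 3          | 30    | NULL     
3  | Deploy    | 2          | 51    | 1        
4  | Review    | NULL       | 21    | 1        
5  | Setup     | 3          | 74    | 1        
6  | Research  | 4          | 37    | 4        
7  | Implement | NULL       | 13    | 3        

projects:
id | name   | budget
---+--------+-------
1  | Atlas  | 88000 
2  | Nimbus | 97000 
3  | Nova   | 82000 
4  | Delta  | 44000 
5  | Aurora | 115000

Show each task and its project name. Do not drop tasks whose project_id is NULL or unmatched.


LEFT JOIN keeps every row from tasks (the left table); where project_id has no match in projects, the project columns become NULL. Walk through each task:
  - task 1 (Train): project_id=5 -> matches Aurora
  - task 2 (Refactor): project_id=3 -> matches Nova
  - task 3 (Deploy): project_id=2 -> matches Nimbus
  - task 4 (Review): project_id=NULL, no match -> kept with NULL
  - task 5 (Setup): project_id=3 -> matches Nova
  - task 6 (Research): project_id=4 -> matches Delta
  - task 7 (Implement): project_id=NULL, no match -> kept with NULL
All 7 rows appear; 2 have NULL project.

SQL:
SELECT a.name, b.name AS project
FROM tasks a
LEFT JOIN projects b ON a.project_id = b.id

Result:
name      | project
----------+--------
Train     | Aurora 
Refactor  | Nova   
Deploy    | Nimbus 
Review    | NULL   
Setup     | Nova   
Research  | Delta  
Implement | NULL   


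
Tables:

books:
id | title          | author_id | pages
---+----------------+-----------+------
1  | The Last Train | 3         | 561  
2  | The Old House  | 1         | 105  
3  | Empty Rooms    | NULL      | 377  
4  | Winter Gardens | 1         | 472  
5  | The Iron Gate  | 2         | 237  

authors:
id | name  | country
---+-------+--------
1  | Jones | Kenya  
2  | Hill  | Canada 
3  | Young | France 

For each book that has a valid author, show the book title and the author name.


INNER JOIN keeps only books rows whose author_id matches an id in authors. Walk through each book:
  - book 1 (The Last Train): author_id=3 -> matches Young
  - book 2 (The Old House): author_id=1 -> matches Jones
  - book 3 (Empty Rooms): author_id=NULL, no match -> dropped
  - book 4 (Winter Gardens): author_id=1 -> matches Jones
  - book 5 (The Iron Gate): author_id=2 -> matches Hill
So 1 of 5 rows is dropped.

SQL:
SELECT a.title, b.name AS author
FROM books a
INNER JOIN authors b ON a.author_id = b.id

Result:
title          | author
---------------+-------
The Last Train | Young 
The Old House  | Jones 
Winter Gardens | Jones 
The Iron Gate  | Hill  


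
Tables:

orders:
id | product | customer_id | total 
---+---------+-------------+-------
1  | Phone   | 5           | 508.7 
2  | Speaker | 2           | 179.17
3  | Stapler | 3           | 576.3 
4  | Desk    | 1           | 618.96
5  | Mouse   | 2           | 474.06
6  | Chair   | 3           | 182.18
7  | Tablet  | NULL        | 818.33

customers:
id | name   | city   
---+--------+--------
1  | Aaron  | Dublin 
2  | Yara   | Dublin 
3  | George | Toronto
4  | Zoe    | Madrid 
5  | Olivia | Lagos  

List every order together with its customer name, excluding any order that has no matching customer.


INNER JOIN keeps only orders rows whose customer_id matches an id in customers. Walk through each order:
  - order 1 (Phone): customer_id=5 -> matches Olivia
  - order 2 (Speaker): customer_id=2 -> matches Yara
  - order 3 (Stapler): customer_id=3 -> matches George
  - order 4 (Desk): customer_id=1 -> matches Aaron
  - order 5 (Mouse): customer_id=2 -> matches Yara
  - order 6 (Chair): customer_id=3 -> matches George
  - order 7 (Tablet): customer_id=NULL, no match -> dropped
So 1 of 7 rows is dropped.

SQL:
SELECT a.product, b.name AS customer
FROM orders a
INNER JOIN customers b ON a.customer_id = b.id

Result:
product | customer
--------+---------
Phone   | Olivia  
Speaker | Yara    
Stapler | George  
Desk    | Aaron   
Mouse   | Yara    
Chair   | George  


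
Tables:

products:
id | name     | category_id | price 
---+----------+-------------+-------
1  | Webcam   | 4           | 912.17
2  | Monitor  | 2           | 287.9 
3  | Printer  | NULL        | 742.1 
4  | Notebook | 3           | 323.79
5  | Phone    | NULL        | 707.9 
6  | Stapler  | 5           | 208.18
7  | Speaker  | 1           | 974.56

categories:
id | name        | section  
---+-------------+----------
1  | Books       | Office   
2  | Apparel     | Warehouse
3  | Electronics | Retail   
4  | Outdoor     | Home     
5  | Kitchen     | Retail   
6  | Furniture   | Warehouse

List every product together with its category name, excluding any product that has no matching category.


INNER JOIN keeps only products rows whose category_id matches an id in categories. Walk through each product:
  - product 1 (Webcam): category_id=4 -> matches Outdoor
  - product 2 (Monitor): category_id=2 -> matches Apparel
  - product 3 (Printer): category_id=NULL, no match -> dropped
  - product 4 (Notebook): category_id=3 -> matches Electronics
  - product 5 (Phone): category_id=NULL, no match -> dropped
  - product 6 (Stapler): category_id=5 -> matches Kitchen
  - product 7 (Speaker): category_id=1 -> matches Books
So 2 of 7 rows are dropped.

SQL:
SELECT a.name, b.name AS category
FROM products a
INNER JOIN categories b ON a.category_id = b.id

Result:
name     | category   
---------+------------
Webcam   | Outdoor    
Monitor  | Apparel    
Notebook | Electronics
Stapler  | Kitchen    
Speaker  | Books      


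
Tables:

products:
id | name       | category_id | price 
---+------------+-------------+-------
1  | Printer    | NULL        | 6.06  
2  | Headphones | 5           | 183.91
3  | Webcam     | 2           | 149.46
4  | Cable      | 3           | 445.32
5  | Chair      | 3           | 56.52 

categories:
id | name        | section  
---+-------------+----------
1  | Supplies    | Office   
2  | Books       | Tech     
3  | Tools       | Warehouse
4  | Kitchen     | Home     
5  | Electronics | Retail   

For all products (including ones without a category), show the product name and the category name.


LEFT JOIN keeps every row from products (the left table); where category_id has no match in categories, the category columns become NULL. Walk through each product:
  - product 1 (Printer): category_id=NULL, no match -> kept with NULL
  - product 2 (Headphones): category_id=5 -> matches Electronics
  - product 3 (Webcam): category_id=2 -> matches Books
  - product 4 (Cable): category_id=3 -> matches Tools
  - product 5 (Chair): category_id=3 -> matches Tools
All 5 rows appear; 1 has NULL category.

SQL:
SELECT a.name, b.name AS category
FROM products a
LEFT JOIN categories b ON a.category_id = b.id

Result:
name       | category   
-----------+------------
Printer    | NULL       
Headphones | Electronics
Webcam     | Books      
Cable      | Tools      
Chair      | Tools      


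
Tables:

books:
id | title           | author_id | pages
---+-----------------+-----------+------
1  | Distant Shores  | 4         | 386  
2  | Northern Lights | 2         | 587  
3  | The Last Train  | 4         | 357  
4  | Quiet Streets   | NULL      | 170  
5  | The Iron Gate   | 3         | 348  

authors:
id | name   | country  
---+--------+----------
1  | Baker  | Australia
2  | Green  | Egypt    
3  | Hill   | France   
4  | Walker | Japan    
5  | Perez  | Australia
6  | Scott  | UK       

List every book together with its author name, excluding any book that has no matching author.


INNER JOIN keeps only books rows whose author_id matches an id in authors. Walk through each book:
  - book 1 (Distant Shores): author_id=4 -> matches Walker
  - book 2 (Northern Lights): author_id=2 -> matches Green
  - book 3 (The Last Train): author_id=4 -> matches Walker
  - book 4 (Quiet Streets): author_id=NULL, no match -> dropped
  - book 5 (The Iron Gate): author_id=3 -> matches Hill
So 1 of 5 rows is dropped.

SQL:
SELECT a.title, b.name AS author
FROM books a
INNER JOIN authors b ON a.author_id = b.id

Result:
title           | author
----------------+-------
Distant Shores  | Walker
Northern Lights | Green 
The Last Train  | Walker
The Iron Gate   | Hill  


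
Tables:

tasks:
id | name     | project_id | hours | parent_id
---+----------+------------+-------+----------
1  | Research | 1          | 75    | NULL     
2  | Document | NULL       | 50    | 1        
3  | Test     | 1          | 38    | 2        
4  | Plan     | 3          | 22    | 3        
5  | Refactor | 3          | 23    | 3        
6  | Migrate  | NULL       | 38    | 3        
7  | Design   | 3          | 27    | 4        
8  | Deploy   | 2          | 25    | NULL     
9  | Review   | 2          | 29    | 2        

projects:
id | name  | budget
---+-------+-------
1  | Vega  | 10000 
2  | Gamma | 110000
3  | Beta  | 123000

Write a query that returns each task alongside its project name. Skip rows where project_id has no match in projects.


INNER JOIN keeps only tasks rows whose project_id matches an id in projects. Walk through each task:
  - task 1 (Research): project_id=1 -> matches Vega
  - task 2 (Document): project_id=NULL, no match -> dropped
  - task 3 (Test): project_id=1 -> matches Vega
  - task 4 (Plan): project_id=3 -> matches Beta
  - task 5 (Refactor): project_id=3 -> matches Beta
  - task 6 (Migrate): project_id=NULL, no match -> dropped
  - task 7 (Design): project_id=3 -> matches Beta
  - task 8 (Deploy): project_id=2 -> matches Gamma
  - task 9 (Review): project_id=2 -> matches Gamma
So 2 of 9 rows are dropped.

SQL:
SELECT a.name, b.name AS project
FROM tasks a
INNER JOIN projects b ON a.project_id = b.id

Result:
name     | project
---------+--------
Research | Vega   
Test     | Vega   
Plan     | Beta   
Refactor | Beta   
Design   | Beta   
Deploy   | Gamma  
Review   | Gamma  


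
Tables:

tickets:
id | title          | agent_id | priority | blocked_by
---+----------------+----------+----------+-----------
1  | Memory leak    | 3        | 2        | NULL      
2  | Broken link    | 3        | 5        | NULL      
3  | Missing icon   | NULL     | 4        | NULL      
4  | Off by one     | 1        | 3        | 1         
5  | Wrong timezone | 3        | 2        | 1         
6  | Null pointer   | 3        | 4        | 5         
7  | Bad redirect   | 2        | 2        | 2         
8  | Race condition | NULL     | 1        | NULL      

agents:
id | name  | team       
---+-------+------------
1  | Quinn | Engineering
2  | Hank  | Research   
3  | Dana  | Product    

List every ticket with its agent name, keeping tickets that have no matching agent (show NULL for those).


LEFT JOIN keeps every row from tickets (the left table); where agent_id has no match in agents, the agent columns become NULL. Walk through each ticket:
  - ticket 1 (Memory leak): agent_id=3 -> matches Dana
  - ticket 2 (Broken link): agent_id=3 -> matches Dana
  - ticket 3 (Missing icon): agent_id=NULL, no match -> kept with NULL
  - ticket 4 (Off by one): agent_id=1 -> matches Quinn
  - ticket 5 (Wrong timezone): agent_id=3 -> matches Dana
  - ticket 6 (Null pointer): agent_id=3 -> matches Dana
  - ticket 7 (Bad redirect): agent_id=2 -> matches Hank
  - ticket 8 (Race condition): agent_id=NULL, no match -> kept with NULL
All 8 rows appear; 2 have NULL agent.

SQL:
SELECT a.title, b.name AS agent
FROM tickets a
LEFT JOIN agents b ON a.agent_id = b.id

Result:
title          | agent
---------------+------
Memory leak    | Dana 
Broken link    | Dana 
Missing icon   | NULL 
Off by one     | Quinn
Wrong timezone | Dana 
Null pointer   | Dana 
Bad redirect   | Hank 
Race condition | NULL 


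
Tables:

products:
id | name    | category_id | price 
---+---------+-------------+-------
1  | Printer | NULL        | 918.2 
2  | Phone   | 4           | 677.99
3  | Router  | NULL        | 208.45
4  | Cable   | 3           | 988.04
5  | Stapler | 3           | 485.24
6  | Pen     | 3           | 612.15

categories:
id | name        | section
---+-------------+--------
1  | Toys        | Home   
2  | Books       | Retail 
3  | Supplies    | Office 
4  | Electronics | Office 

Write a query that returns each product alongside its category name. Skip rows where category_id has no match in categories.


INNER JOIN keeps only products rows whose category_id matches an id in categories. Walk through each product:
  - product 1 (Printer): category_id=NULL, no match -> dropped
  - product 2 (Phone): category_id=4 -> matches Electronics
  - product 3 (Router): category_id=NULL, no match -> dropped
  - product 4 (Cable): category_id=3 -> matches Supplies
  - product 5 (Stapler): category_id=3 -> matches Supplies
  - product 6 (Pen): category_id=3 -> matches Supplies
So 2 of 6 rows are dropped.

SQL:
SELECT a.name, b.name AS category
FROM products a
INNER JOIN categories b ON a.category_id = b.id

Result:
name    | category   
--------+------------
Phone   | Electronics
Cable   | Supplies   
Stapler | Supplies   
Pen     | Supplies   


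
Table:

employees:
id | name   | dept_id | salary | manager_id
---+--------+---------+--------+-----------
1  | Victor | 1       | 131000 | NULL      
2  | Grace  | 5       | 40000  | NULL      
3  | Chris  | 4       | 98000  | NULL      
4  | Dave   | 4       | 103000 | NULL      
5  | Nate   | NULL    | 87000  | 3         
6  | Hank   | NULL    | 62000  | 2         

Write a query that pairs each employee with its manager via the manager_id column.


This is a self-join: employees is joined to a second copy of itself, matching each row's manager_id to another row's id. Use LEFT JOIN so rows with manager_id=NULL are kept.
  - employee 1 (Victor): manager_id=NULL -> NULL
  - employee 2 (Grace): manager_id=NULL -> NULL
  - employee 3 (Chris): manager_id=NULL -> NULL
  - employee 4 (Dave): manager_id=NULL -> NULL
  - employee 5 (Nate): manager_id=3 -> Chris
  - employee 6 (Hank): manager_id=2 -> Grace

SQL:
SELECT a.name AS item, b.name AS manager
FROM employees a
LEFT JOIN employees b ON a.manager_id = b.id

Result:
item   | manager
-------+--------
Victor | NULL   
Grace  | NULL   
Chris  | NULL   
Dave   | NULL   
Nate   | Chris  
Hank   | Grace  


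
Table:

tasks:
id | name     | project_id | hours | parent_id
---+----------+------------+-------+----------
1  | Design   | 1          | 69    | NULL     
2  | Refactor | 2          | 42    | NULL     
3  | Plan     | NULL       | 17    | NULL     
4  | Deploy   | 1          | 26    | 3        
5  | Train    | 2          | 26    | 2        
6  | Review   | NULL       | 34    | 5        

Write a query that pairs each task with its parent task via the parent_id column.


This is a self-join: tasks is joined to a second copy of itself, matching each row's parent_id to another row's id. Use LEFT JOIN so rows with parent_id=NULL are kept.
  - task 1 (Design): parent_id=NULL -> NULL
  - task 2 (Refactor): parent_id=NULL -> NULL
  - task 3 (Plan): parent_id=NULL -> NULL
  - task 4 (Deploy): parent_id=3 -> Plan
  - task 5 (Train): parent_id=2 -> Refactor
  - task 6 (Review): parent_id=5 -> Train

SQL:
SELECT a.name AS item, b.name AS parent
FROM tasks a
LEFT JOIN tasks b ON a.parent_id = b.id

Result:
item     | parent  
---------+---------
Design   | NULL    
Refactor | NULL    
Plan     | NULL    
Deploy   | Plan    
Train    | Refactor
Review   | Train   


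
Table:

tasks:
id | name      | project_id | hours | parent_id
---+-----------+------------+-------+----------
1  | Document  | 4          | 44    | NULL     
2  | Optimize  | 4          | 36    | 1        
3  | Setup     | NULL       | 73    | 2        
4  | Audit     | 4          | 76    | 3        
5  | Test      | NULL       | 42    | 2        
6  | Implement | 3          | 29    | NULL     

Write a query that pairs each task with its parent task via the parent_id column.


This is a self-join: tasks is joined to a second copy of itself, matching each row's parent_id to another row's id. Use LEFT JOIN so rows with parent_id=NULL are kept.
  - task 1 (Document): parent_id=NULL -> NULL
  - task 2 (Optimize): parent_id=1 -> Document
  - task 3 (Setup): parent_id=2 -> Optimize
  - task 4 (Audit): parent_id=3 -> Setup
  - task 5 (Test): parent_id=2 -> Optimize
  - task 6 (Implement): parent_id=NULL -> NULL

SQL:
SELECT a.name AS item, b.name AS parent
FROM tasks a
LEFT JOIN tasks b ON a.parent_id = b.id

Result:
item      | parent  
----------+---------
Document  | NULL    
Optimize  | Document
Setup     | Optimize
Audit     | Setup   
Test      | Optimize
Implement | NULL    
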